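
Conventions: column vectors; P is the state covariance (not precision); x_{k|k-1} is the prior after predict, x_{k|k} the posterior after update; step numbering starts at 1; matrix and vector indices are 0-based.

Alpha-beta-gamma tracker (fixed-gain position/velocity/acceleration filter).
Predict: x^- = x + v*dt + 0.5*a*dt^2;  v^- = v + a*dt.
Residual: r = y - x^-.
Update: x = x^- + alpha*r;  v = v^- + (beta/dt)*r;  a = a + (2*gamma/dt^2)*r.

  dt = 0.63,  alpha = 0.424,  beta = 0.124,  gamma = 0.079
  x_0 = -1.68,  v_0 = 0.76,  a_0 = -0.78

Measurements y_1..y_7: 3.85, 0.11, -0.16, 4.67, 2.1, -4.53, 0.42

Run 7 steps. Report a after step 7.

a_post = -3.6919

step 1: x_pred=-1.3560  r=5.2060  x^+=0.8513  v^+=1.2933  a^+=1.2924
step 2: x_pred=1.9226  r=-1.8126  x^+=1.1541  v^+=1.7507  a^+=0.5709
step 3: x_pred=2.3703  r=-2.5303  x^+=1.2975  v^+=1.6124  a^+=-0.4364
step 4: x_pred=2.2266  r=2.4434  x^+=3.2626  v^+=1.8183  a^+=0.5363
step 5: x_pred=4.5146  r=-2.4146  x^+=3.4908  v^+=1.6809  a^+=-0.4250
step 6: x_pred=4.4654  r=-8.9954  x^+=0.6514  v^+=-0.3573  a^+=-4.0059
step 7: x_pred=-0.3687  r=0.7887  x^+=-0.0343  v^+=-2.7258  a^+=-3.6919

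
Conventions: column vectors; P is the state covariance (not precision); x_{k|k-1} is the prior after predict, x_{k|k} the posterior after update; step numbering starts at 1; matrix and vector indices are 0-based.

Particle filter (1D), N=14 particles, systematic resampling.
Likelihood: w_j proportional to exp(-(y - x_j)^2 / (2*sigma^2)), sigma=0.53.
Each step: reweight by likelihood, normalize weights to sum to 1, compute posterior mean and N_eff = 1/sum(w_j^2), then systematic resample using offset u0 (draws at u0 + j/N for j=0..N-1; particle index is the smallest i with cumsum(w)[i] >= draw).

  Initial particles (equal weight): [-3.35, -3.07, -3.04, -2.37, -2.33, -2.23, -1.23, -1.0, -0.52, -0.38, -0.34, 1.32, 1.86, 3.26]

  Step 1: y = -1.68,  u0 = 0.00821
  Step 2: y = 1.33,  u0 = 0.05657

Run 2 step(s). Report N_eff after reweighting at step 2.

N_eff = 3.7959

step 1: w=[0.0024, 0.0112, 0.0129, 0.1489, 0.1638, 0.2028, 0.2423, 0.1526, 0.0317, 0.0172, 0.0142, 0.0000, 0.0000, 0.0000]  mean=-1.7470  Neff=5.7489  idx=[1, 3, 3, 4, 4, 5, 5, 5, 6, 6, 6, 7, 7, 7]
step 2: w=[0.0000, 0.0000, 0.0000, 0.0000, 0.0000, 0.0000, 0.0000, 0.0000, 0.0397, 0.0397, 0.0397, 0.2937, 0.2937, 0.2937]  mean=-1.0274  Neff=3.7959  idx=[9, 11, 11, 11, 11, 12, 12, 12, 12, 12, 13, 13, 13, 13]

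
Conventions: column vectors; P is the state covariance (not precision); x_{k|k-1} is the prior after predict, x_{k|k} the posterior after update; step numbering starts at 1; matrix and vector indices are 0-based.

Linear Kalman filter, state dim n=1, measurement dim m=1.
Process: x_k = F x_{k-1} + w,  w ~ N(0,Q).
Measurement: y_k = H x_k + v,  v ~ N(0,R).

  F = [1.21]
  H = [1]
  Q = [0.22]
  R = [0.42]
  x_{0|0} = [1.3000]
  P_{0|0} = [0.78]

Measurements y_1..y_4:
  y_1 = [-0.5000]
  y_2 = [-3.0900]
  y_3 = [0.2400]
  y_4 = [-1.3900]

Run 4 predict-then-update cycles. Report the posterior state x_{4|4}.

step 1: x^-=[1.5730]  P^-=[1.3620]  S=[1.7820]  K=[0.7643]  nu=[-2.0730]  x^+=[-0.0114]  P^+=[0.3210]
step 2: x^-=[-0.0138]  P^-=[0.6900]  S=[1.1100]  K=[0.6216]  nu=[-3.0762]  x^+=[-1.9260]  P^+=[0.2611]
step 3: x^-=[-2.3305]  P^-=[0.6022]  S=[1.0222]  K=[0.5891]  nu=[2.5705]  x^+=[-0.8161]  P^+=[0.2474]
step 4: x^-=[-0.9875]  P^-=[0.5823]  S=[1.0023]  K=[0.5810]  nu=[-0.4025]  x^+=[-1.2213]  P^+=[0.2440]

x_post = [-1.2213]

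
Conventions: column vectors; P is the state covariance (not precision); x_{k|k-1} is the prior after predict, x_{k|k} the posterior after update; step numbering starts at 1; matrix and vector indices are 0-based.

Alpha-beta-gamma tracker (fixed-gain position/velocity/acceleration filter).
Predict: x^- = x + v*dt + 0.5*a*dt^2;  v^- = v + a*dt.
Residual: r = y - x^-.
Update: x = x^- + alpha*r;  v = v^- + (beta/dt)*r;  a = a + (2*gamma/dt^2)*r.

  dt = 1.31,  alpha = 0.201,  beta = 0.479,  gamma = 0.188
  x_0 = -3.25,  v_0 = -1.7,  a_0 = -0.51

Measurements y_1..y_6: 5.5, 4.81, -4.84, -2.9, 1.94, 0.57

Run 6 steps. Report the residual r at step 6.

step 1: x_pred=-5.9146  r=11.4146  x^+=-3.6203  v^+=1.8056  a^+=1.9910
step 2: x_pred=0.4535  r=4.3565  x^+=1.3291  v^+=6.0068  a^+=2.9455
step 3: x_pred=11.7253  r=-16.5653  x^+=8.3957  v^+=3.8082  a^+=-0.6840
step 4: x_pred=12.7976  r=-15.6976  x^+=9.6424  v^+=-2.8276  a^+=-4.1234
step 5: x_pred=2.4001  r=-0.4601  x^+=2.3076  v^+=-8.3975  a^+=-4.2242
step 6: x_pred=-12.3176  r=12.8876  x^+=-9.7272  v^+=-9.2188  a^+=-1.4005

resid = 12.8876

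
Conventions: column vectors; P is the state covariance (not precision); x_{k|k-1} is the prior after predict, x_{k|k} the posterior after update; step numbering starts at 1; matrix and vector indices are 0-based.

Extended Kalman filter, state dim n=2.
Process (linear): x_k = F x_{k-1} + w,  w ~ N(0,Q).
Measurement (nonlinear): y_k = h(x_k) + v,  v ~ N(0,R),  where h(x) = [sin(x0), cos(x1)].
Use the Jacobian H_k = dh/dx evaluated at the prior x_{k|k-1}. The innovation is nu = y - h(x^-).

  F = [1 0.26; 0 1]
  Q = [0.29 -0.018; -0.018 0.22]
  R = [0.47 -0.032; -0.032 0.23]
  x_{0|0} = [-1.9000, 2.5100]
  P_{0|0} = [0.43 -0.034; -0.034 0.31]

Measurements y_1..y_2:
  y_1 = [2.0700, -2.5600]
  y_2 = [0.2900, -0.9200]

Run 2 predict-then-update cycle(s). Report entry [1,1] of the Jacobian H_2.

step 1: x^-=[-1.2474, 2.5100]  P^-=[0.7233 0.0286; 0.0286 0.5300]  H_jac=[0.3178 0.0000; 0.0000 -0.5904]  S=[0.5430 -0.0374; -0.0374 0.4148]  K=[0.4231 -0.0026; -0.0354 -0.7577]  nu=[3.0182, -1.7529]  x^+=[0.0341, 3.7313]  P^+=[0.6260 0.0239; 0.0239 0.2932]
step 2: x^-=[1.0042, 3.7313]  P^-=[0.9483 0.0822; 0.0822 0.5132]  H_jac=[0.5367 0.0000; 0.0000 0.5561]  S=[0.7432 -0.0075; -0.0075 0.3887]  K=[0.6862 0.1308; 0.0667 0.7355]  nu=[-0.5537, -0.0889]  x^+=[0.6126, 3.6289]  P^+=[0.5930 0.0146; 0.0146 0.3004]

H_jac[1,1] = 0.5561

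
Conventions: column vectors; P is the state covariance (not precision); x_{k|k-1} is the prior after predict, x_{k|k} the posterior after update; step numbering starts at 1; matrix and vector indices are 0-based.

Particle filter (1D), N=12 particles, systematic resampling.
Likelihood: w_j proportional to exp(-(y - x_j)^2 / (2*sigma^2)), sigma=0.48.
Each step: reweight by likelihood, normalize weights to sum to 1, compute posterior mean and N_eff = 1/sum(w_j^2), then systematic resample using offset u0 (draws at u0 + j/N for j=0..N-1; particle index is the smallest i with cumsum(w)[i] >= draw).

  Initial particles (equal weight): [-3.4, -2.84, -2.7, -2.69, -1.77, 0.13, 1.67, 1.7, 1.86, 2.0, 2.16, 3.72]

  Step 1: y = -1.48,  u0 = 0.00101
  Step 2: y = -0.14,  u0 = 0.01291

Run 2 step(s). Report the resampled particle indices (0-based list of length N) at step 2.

step 1: w=[0.0004, 0.0193, 0.0422, 0.0445, 0.8897, 0.0039, 0.0000, 0.0000, 0.0000, 0.0000, 0.0000, 0.0000]  mean=-1.8642  Neff=1.2566  idx=[1, 3, 4, 4, 4, 4, 4, 4, 4, 4, 4, 4]
step 2: w=[0.0000, 0.0000, 0.1000, 0.1000, 0.1000, 0.1000, 0.1000, 0.1000, 0.1000, 0.1000, 0.1000, 0.1000]  mean=-1.7700  Neff=10.0006  idx=[2, 2, 3, 4, 5, 6, 7, 7, 8, 9, 10, 11]

resampled_idx = [2, 2, 3, 4, 5, 6, 7, 7, 8, 9, 10, 11]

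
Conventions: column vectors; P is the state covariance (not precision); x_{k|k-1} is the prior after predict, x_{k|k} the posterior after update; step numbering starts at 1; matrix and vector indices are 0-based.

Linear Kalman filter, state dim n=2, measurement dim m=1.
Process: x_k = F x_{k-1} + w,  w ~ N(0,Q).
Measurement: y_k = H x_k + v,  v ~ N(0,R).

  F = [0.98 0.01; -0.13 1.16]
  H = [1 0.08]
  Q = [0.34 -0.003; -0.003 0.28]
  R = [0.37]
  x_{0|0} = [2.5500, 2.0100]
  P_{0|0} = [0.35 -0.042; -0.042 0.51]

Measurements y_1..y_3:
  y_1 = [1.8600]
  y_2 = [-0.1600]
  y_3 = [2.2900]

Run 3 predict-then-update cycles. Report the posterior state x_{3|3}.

x_post = [1.4947, 2.3607]

step 1: x^-=[2.5191, 2.0001]  P^-=[0.6754 -0.0894; -0.0894 0.9848]  S=[1.0374]  K=[0.6441; -0.0102]  nu=[-0.8191]  x^+=[1.9915, 2.0085]  P^+=[0.2449 -0.0826; -0.0826 0.9847]
step 2: x^-=[1.9717, 2.0709]  P^-=[0.5737 -0.1165; -0.1165 1.6341]  S=[0.9355]  K=[0.6033; 0.0152]  nu=[-2.2974]  x^+=[0.5857, 2.0360]  P^+=[0.2332 -0.1251; -0.1251 1.6339]
step 3: x^-=[0.5944, 2.2856]  P^-=[0.5617 -0.1558; -0.1558 2.5202]  S=[0.9229]  K=[0.5951; 0.0496]  nu=[1.5128]  x^+=[1.4947, 2.3607]  P^+=[0.2348 -0.1831; -0.1831 2.5179]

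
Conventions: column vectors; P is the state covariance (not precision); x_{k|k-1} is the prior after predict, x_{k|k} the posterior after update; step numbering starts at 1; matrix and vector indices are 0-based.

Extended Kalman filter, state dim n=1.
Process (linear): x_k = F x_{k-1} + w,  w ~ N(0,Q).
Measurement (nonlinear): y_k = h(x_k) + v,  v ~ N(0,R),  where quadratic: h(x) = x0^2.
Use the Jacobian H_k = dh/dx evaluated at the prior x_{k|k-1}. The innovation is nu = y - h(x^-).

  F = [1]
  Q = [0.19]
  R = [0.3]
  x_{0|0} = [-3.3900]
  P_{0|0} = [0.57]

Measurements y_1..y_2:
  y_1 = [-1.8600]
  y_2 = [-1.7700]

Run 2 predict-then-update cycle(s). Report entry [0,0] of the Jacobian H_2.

H_jac[0,0] = -2.8749

step 1: x^-=[-3.3900]  P^-=[0.7600]  H_jac=[-6.7800]  S=[35.2360]  K=[-0.1462]  nu=[-13.3521]  x^+=[-1.4374]  P^+=[0.0065]
step 2: x^-=[-1.4374]  P^-=[0.1965]  H_jac=[-2.8749]  S=[1.9238]  K=[-0.2936]  nu=[-3.8362]  x^+=[-0.3111]  P^+=[0.0306]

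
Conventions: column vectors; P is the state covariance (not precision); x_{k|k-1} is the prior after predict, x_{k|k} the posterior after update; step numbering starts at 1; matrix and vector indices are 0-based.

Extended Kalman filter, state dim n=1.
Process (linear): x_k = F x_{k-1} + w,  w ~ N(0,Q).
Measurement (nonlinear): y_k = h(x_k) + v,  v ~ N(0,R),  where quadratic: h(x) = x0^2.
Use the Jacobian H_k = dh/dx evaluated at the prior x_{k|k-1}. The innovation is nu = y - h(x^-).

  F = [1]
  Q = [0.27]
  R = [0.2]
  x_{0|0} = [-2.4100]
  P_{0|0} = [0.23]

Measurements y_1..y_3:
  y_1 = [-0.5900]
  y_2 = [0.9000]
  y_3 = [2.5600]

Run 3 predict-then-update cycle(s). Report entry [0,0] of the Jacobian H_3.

H_jac[0,0] = -1.9568

step 1: x^-=[-2.4100]  P^-=[0.5000]  H_jac=[-4.8200]  S=[11.8162]  K=[-0.2040]  nu=[-6.3981]  x^+=[-1.1051]  P^+=[0.0085]
step 2: x^-=[-1.1051]  P^-=[0.2785]  H_jac=[-2.2101]  S=[1.5602]  K=[-0.3945]  nu=[-0.3212]  x^+=[-0.9784]  P^+=[0.0357]
step 3: x^-=[-0.9784]  P^-=[0.3057]  H_jac=[-1.9568]  S=[1.3705]  K=[-0.4365]  nu=[1.6028]  x^+=[-1.6779]  P^+=[0.0446]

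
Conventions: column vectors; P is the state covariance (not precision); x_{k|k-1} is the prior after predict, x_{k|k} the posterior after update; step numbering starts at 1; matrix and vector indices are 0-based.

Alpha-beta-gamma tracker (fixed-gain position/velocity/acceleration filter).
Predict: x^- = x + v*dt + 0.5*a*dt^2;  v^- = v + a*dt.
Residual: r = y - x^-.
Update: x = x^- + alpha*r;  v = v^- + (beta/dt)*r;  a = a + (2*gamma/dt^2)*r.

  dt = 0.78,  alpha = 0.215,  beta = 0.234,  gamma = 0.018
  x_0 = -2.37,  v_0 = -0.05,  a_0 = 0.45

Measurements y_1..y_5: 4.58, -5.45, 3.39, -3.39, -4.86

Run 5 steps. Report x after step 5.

step 1: x_pred=-2.2721  r=6.8521  x^+=-0.7989  v^+=2.3566  a^+=0.8555
step 2: x_pred=1.2995  r=-6.7495  x^+=-0.1516  v^+=0.9990  a^+=0.4561
step 3: x_pred=0.7663  r=2.6237  x^+=1.3304  v^+=2.1419  a^+=0.6113
step 4: x_pred=3.1870  r=-6.5770  x^+=1.7730  v^+=0.6456  a^+=0.2221
step 5: x_pred=2.3441  r=-7.2041  x^+=0.7952  v^+=-1.3424  a^+=-0.2041

x_post = 0.7952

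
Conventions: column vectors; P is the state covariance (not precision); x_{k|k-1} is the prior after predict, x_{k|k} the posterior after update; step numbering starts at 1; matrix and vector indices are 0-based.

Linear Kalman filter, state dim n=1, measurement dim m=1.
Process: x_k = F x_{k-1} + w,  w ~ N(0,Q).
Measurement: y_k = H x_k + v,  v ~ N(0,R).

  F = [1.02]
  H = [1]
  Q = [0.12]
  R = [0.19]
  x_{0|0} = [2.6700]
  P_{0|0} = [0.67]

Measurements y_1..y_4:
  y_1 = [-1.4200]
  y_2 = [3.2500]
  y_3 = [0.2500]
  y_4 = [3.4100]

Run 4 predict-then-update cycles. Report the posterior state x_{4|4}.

x_post = [2.2812]

step 1: x^-=[2.7234]  P^-=[0.8171]  S=[1.0071]  K=[0.8113]  nu=[-4.1434]  x^+=[-0.6383]  P^+=[0.1542]
step 2: x^-=[-0.6510]  P^-=[0.2804]  S=[0.4704]  K=[0.5961]  nu=[3.9010]  x^+=[1.6743]  P^+=[0.1133]
step 3: x^-=[1.7077]  P^-=[0.2378]  S=[0.4278]  K=[0.5559]  nu=[-1.4577]  x^+=[0.8974]  P^+=[0.1056]
step 4: x^-=[0.9153]  P^-=[0.2299]  S=[0.4199]  K=[0.5475]  nu=[2.4947]  x^+=[2.2812]  P^+=[0.1040]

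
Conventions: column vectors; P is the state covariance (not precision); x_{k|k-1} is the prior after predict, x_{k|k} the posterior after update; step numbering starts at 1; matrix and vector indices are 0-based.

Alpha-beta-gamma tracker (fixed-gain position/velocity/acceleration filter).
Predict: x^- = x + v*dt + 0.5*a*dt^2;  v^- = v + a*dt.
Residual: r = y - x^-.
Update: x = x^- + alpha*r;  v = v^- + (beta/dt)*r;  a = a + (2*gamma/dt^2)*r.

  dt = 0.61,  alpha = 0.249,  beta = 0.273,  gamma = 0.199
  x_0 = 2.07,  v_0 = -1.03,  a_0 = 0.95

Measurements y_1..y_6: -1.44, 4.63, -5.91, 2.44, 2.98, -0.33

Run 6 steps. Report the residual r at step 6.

resid = -1.7664

step 1: x_pred=1.6184  r=-3.0584  x^+=0.8569  v^+=-1.8193  a^+=-2.3213
step 2: x_pred=-0.6848  r=5.3148  x^+=0.6386  v^+=-0.8567  a^+=3.3634
step 3: x_pred=0.7418  r=-6.6518  x^+=-0.9145  v^+=-1.7820  a^+=-3.7514
step 4: x_pred=-2.6995  r=5.1395  x^+=-1.4198  v^+=-1.7702  a^+=1.7458
step 5: x_pred=-2.1748  r=5.1548  x^+=-0.8913  v^+=1.6017  a^+=7.2594
step 6: x_pred=1.4364  r=-1.7664  x^+=0.9966  v^+=5.2394  a^+=5.3701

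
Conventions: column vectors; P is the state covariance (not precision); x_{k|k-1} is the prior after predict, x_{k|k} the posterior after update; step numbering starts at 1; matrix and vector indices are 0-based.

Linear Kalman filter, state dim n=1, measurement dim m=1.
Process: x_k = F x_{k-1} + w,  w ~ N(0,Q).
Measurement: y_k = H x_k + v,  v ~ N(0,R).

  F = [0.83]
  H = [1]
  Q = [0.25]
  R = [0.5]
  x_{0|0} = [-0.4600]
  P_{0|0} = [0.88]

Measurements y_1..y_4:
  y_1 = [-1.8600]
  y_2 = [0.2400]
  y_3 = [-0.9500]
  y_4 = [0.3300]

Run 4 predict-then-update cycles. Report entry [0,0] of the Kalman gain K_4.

step 1: x^-=[-0.3818]  P^-=[0.8562]  S=[1.3562]  K=[0.6313]  nu=[-1.4782]  x^+=[-1.3150]  P^+=[0.3157]
step 2: x^-=[-1.0915]  P^-=[0.4675]  S=[0.9675]  K=[0.4832]  nu=[1.3315]  x^+=[-0.4481]  P^+=[0.2416]
step 3: x^-=[-0.3719]  P^-=[0.4164]  S=[0.9164]  K=[0.4544]  nu=[-0.5781]  x^+=[-0.6346]  P^+=[0.2272]
step 4: x^-=[-0.5267]  P^-=[0.4065]  S=[0.9065]  K=[0.4484]  nu=[0.8567]  x^+=[-0.1425]  P^+=[0.2242]

K[0,0] = 0.4484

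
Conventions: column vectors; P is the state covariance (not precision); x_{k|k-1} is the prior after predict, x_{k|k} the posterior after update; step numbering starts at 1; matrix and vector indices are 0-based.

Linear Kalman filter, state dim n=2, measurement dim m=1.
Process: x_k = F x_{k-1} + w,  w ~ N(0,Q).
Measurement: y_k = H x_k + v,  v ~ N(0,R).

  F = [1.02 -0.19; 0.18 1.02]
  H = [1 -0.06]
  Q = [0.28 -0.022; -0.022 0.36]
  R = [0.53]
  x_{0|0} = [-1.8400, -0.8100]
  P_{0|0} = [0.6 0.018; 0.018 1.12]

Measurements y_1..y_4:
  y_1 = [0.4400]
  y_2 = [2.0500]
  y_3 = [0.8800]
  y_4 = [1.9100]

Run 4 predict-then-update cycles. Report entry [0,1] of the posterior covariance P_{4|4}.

P_post[0,1] = -0.1208

step 1: x^-=[-1.7229, -1.1574]  P^-=[0.9377 -0.1108; -0.1108 1.5513]  S=[1.4866]  K=[0.6352; -0.1371]  nu=[2.0935]  x^+=[-0.3930, -1.4445]  P^+=[0.3378 0.0187; 0.0187 1.5233]
step 2: x^-=[-0.1264, -1.5441]  P^-=[0.6792 -0.2364; -0.2364 1.9627]  S=[1.2446]  K=[0.5571; -0.2845]  nu=[2.0838]  x^+=[1.0344, -2.1370]  P^+=[0.2929 -0.0391; -0.0391 1.8619]
step 3: x^-=[1.4612, -1.9936]  P^-=[0.6671 -0.3684; -0.3684 2.2923]  S=[1.2496]  K=[0.5516; -0.4049]  nu=[-0.7008]  x^+=[1.0746, -1.7098]  P^+=[0.2870 -0.0893; -0.0893 2.0875]
step 4: x^-=[1.4210, -1.5506]  P^-=[0.6885 -0.4638; -0.4638 2.5083]  S=[1.2832]  K=[0.5583; -0.4787]  nu=[0.3960]  x^+=[1.6420, -1.7401]  P^+=[0.2886 -0.1208; -0.1208 2.2143]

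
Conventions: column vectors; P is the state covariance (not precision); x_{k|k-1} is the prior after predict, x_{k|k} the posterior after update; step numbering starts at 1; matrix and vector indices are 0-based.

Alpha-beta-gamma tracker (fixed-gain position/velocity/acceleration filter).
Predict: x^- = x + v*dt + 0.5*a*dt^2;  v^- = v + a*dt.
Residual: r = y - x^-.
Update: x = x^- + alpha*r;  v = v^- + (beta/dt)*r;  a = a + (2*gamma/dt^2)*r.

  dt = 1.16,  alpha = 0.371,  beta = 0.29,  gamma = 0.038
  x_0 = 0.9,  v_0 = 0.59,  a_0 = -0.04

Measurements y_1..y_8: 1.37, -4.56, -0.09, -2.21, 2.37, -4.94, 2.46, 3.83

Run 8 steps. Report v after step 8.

step 1: x_pred=1.5575  r=-0.1875  x^+=1.4879  v^+=0.4967  a^+=-0.0506
step 2: x_pred=2.0301  r=-6.5901  x^+=-0.4148  v^+=-1.2095  a^+=-0.4228
step 3: x_pred=-2.1023  r=2.0123  x^+=-1.3557  v^+=-1.1969  a^+=-0.3091
step 4: x_pred=-2.9521  r=0.7421  x^+=-2.6768  v^+=-1.3699  a^+=-0.2672
step 5: x_pred=-4.4457  r=6.8157  x^+=-1.9171  v^+=0.0240  a^+=0.1177
step 6: x_pred=-1.8100  r=-3.1300  x^+=-2.9713  v^+=-0.6219  a^+=-0.0591
step 7: x_pred=-3.7325  r=6.1925  x^+=-1.4351  v^+=0.8577  a^+=0.2907
step 8: x_pred=-0.2446  r=4.0746  x^+=1.2671  v^+=2.2135  a^+=0.5208

v_post = 2.2135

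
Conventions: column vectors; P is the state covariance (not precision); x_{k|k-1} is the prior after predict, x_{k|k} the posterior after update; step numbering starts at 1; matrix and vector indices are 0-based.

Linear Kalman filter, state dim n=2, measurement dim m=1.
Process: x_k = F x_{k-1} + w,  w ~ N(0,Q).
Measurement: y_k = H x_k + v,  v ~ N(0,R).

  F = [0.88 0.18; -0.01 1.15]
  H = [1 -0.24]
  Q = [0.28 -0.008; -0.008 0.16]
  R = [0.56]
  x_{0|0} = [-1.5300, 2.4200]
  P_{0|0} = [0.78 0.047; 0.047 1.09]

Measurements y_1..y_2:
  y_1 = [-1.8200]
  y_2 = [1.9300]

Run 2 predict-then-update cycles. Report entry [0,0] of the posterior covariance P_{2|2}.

P_post[0,0] = 0.4394

step 1: x^-=[-0.9108, 2.7983]  P^-=[0.9342 0.2582; 0.2582 1.6005]  S=[1.4625]  K=[0.5964; -0.0861]  nu=[-0.2376]  x^+=[-1.0525, 2.8188]  P^+=[0.4140 0.3333; 0.3333 1.5897]
step 2: x^-=[-0.4188, 3.2521]  P^-=[0.7577 0.6541; 0.6541 2.2547]  S=[1.1336]  K=[0.5299; 0.0997]  nu=[3.1293]  x^+=[1.2395, 3.5641]  P^+=[0.4394 0.5943; 0.5943 2.2435]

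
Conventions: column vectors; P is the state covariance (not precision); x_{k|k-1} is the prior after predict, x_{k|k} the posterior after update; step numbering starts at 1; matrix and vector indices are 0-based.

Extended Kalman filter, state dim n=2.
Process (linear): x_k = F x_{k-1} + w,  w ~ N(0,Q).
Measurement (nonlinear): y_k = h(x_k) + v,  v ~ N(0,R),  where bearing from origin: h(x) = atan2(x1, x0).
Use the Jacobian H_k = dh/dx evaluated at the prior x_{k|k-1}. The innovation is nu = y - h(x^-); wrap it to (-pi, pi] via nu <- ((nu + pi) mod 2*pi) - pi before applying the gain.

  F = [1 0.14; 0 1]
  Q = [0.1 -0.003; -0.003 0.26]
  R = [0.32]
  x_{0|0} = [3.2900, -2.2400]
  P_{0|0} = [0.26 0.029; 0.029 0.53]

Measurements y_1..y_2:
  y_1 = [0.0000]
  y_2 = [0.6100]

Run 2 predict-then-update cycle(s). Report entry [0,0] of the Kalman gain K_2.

K[0,0] = 0.2915

step 1: x^-=[2.9764, -2.2400]  P^-=[0.3785 0.1002; 0.1002 0.7900]  H_jac=[0.1614 0.2145]  S=[0.3731]  K=[0.2213; 0.4975]  nu=[0.6452]  x^+=[3.1192, -1.9191]  P^+=[0.3602 0.0591; 0.0591 0.6977]
step 2: x^-=[2.8505, -1.9191]  P^-=[0.4905 0.1538; 0.1538 0.9577]  H_jac=[0.1625 0.2414]  S=[0.4008]  K=[0.2915; 0.6391]  nu=[1.2025]  x^+=[3.2010, -1.1505]  P^+=[0.4564 0.0791; 0.0791 0.7939]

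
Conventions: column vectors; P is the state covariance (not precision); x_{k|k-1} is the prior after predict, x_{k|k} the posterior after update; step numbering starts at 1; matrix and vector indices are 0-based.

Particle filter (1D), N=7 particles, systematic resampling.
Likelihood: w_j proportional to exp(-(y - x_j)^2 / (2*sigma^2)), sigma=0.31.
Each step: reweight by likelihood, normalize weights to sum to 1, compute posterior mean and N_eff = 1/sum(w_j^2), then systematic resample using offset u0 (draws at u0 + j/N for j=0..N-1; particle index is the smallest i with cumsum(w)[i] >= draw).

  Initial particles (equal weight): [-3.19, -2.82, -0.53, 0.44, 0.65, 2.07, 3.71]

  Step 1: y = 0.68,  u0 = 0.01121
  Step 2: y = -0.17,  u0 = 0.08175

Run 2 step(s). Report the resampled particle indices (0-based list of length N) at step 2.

resampled_idx = [0, 0, 1, 1, 2, 3, 5]

step 1: w=[0.0000, 0.0000, 0.0003, 0.4266, 0.5730, 0.0000, 0.0000]  mean=0.5601  Neff=1.9592  idx=[3, 3, 3, 4, 4, 4, 4]
step 2: w=[0.2605, 0.2605, 0.2605, 0.0546, 0.0546, 0.0546, 0.0546]  mean=0.4859  Neff=4.6395  idx=[0, 0, 1, 1, 2, 3, 5]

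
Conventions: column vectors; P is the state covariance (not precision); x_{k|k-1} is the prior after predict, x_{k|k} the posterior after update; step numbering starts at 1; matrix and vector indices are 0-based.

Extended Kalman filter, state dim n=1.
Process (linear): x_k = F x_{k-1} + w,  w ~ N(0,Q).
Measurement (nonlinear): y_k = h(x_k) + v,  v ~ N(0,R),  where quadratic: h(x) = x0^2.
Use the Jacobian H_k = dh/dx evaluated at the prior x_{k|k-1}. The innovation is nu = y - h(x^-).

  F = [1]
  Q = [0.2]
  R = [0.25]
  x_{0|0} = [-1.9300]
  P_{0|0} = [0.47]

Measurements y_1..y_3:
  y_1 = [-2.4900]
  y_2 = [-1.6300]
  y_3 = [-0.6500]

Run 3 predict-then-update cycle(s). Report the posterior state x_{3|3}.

step 1: x^-=[-1.9300]  P^-=[0.6700]  H_jac=[-3.8600]  S=[10.2327]  K=[-0.2527]  nu=[-6.2149]  x^+=[-0.3593]  P^+=[0.0164]
step 2: x^-=[-0.3593]  P^-=[0.2164]  H_jac=[-0.7185]  S=[0.3617]  K=[-0.4298]  nu=[-1.7591]  x^+=[0.3968]  P^+=[0.1495]
step 3: x^-=[0.3968]  P^-=[0.3495]  H_jac=[0.7936]  S=[0.4702]  K=[0.5900]  nu=[-0.8075]  x^+=[-0.0796]  P^+=[0.1859]

x_post = [-0.0796]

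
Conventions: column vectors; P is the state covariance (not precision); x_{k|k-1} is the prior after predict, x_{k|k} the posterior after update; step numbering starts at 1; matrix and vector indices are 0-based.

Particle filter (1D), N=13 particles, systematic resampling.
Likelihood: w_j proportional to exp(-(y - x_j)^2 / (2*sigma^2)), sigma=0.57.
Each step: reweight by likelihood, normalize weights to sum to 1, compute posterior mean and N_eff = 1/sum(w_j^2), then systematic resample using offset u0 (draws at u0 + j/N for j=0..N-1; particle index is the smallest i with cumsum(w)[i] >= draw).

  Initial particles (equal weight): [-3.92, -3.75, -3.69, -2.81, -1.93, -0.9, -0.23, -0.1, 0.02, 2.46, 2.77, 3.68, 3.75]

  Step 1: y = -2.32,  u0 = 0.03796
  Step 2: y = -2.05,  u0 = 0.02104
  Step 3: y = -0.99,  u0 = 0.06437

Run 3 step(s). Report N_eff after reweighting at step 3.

N_eff = 10.1416

step 1: w=[0.0118, 0.0261, 0.0338, 0.4195, 0.4804, 0.0273, 0.0007, 0.0003, 0.0001, 0.0000, 0.0000, 0.0000, 0.0000]  mean=-2.3995  Neff=2.4423  idx=[2, 3, 3, 3, 3, 3, 4, 4, 4, 4, 4, 4, 4]
step 2: w=[0.0018, 0.0461, 0.0461, 0.0461, 0.0461, 0.0461, 0.1097, 0.1097, 0.1097, 0.1097, 0.1097, 0.1097, 0.1097]  mean=-2.1360  Neff=10.5454  idx=[1, 3, 4, 6, 6, 7, 8, 8, 9, 10, 11, 11, 12]
step 3: w=[0.0024, 0.0024, 0.0024, 0.0993, 0.0993, 0.0993, 0.0993, 0.0993, 0.0993, 0.0993, 0.0993, 0.0993, 0.0993]  mean=-1.9362  Neff=10.1416  idx=[3, 4, 5, 5, 6, 7, 8, 8, 9, 10, 11, 12, 12]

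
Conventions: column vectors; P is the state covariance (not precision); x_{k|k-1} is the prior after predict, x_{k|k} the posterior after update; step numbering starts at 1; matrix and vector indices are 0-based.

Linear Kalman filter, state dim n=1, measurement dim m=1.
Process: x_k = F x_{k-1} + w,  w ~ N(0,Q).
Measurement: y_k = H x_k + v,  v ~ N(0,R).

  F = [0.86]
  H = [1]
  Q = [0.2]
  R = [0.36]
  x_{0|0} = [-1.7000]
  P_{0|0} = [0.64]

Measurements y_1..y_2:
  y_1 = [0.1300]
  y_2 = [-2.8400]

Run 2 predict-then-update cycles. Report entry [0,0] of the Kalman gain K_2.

K[0,0] = 0.5092

step 1: x^-=[-1.4620]  P^-=[0.6733]  S=[1.0333]  K=[0.6516]  nu=[1.5920]  x^+=[-0.4246]  P^+=[0.2346]
step 2: x^-=[-0.3652]  P^-=[0.3735]  S=[0.7335]  K=[0.5092]  nu=[-2.4748]  x^+=[-1.6254]  P^+=[0.1833]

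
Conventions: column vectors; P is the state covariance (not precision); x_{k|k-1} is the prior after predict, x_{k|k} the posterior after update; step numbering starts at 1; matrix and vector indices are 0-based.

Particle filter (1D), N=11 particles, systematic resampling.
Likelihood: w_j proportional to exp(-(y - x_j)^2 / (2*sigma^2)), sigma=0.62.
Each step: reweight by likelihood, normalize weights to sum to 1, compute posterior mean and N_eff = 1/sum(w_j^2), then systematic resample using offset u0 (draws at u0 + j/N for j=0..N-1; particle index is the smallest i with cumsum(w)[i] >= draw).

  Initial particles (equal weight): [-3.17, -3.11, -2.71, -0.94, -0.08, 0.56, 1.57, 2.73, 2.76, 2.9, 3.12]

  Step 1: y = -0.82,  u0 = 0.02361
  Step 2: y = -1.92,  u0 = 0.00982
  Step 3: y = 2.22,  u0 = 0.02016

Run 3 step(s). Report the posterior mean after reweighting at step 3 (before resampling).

post_mean = -0.9400

step 1: w=[0.0005, 0.0007, 0.0061, 0.6259, 0.3128, 0.0536, 0.0004, 0.0000, 0.0000, 0.0000, 0.0000]  mean=-0.6031  Neff=2.0302  idx=[3, 3, 3, 3, 3, 3, 3, 4, 4, 4, 4]
step 2: w=[0.1395, 0.1395, 0.1395, 0.1395, 0.1395, 0.1395, 0.1395, 0.0059, 0.0059, 0.0059, 0.0059]  mean=-0.9195  Neff=7.3378  idx=[0, 0, 1, 2, 2, 3, 3, 4, 5, 5, 6]
step 3: w=[0.0909, 0.0909, 0.0909, 0.0909, 0.0909, 0.0909, 0.0909, 0.0909, 0.0909, 0.0909, 0.0909]  mean=-0.9400  Neff=11.0000  idx=[0, 1, 2, 3, 4, 5, 6, 7, 8, 9, 10]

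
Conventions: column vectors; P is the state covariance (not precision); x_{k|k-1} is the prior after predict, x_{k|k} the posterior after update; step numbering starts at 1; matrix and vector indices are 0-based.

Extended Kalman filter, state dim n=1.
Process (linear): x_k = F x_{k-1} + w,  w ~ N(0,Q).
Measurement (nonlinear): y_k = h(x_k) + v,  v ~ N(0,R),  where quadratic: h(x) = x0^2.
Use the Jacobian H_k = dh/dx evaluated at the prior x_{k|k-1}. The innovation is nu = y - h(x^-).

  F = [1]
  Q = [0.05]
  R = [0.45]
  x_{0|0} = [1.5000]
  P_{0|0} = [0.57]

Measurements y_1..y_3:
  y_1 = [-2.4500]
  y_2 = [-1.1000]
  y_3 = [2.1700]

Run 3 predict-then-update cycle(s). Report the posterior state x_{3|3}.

x_post = [0.0640]

step 1: x^-=[1.5000]  P^-=[0.6200]  H_jac=[3.0000]  S=[6.0300]  K=[0.3085]  nu=[-4.7000]  x^+=[0.0502]  P^+=[0.0463]
step 2: x^-=[0.0502]  P^-=[0.0963]  H_jac=[0.1005]  S=[0.4510]  K=[0.0215]  nu=[-1.1025]  x^+=[0.0266]  P^+=[0.0961]
step 3: x^-=[0.0266]  P^-=[0.1461]  H_jac=[0.0532]  S=[0.4504]  K=[0.0172]  nu=[2.1693]  x^+=[0.0640]  P^+=[0.1459]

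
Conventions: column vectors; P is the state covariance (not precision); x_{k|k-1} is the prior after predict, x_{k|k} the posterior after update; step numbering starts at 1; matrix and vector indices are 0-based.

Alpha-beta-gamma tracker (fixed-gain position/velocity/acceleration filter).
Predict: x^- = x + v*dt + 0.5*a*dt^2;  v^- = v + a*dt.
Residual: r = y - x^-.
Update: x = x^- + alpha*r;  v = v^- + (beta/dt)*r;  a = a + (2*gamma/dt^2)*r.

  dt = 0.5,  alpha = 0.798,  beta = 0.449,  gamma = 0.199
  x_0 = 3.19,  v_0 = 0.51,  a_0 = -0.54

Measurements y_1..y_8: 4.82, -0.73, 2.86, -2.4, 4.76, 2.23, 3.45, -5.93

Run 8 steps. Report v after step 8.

step 1: x_pred=3.3775  r=1.4425  x^+=4.5286  v^+=1.5354  a^+=1.7565
step 2: x_pred=5.5159  r=-6.2459  x^+=0.5317  v^+=-3.1952  a^+=-8.1869
step 3: x_pred=-2.0893  r=4.9493  x^+=1.8602  v^+=-2.8442  a^+=-0.3077
step 4: x_pred=0.3997  r=-2.7997  x^+=-1.8345  v^+=-5.5121  a^+=-4.7648
step 5: x_pred=-5.1861  r=9.9461  x^+=2.7509  v^+=1.0371  a^+=11.0695
step 6: x_pred=4.6531  r=-2.4231  x^+=2.7195  v^+=4.3959  a^+=7.2119
step 7: x_pred=5.8189  r=-2.3689  x^+=3.9285  v^+=5.8745  a^+=3.4406
step 8: x_pred=7.2959  r=-13.2259  x^+=-3.2584  v^+=-4.2820  a^+=-17.6150

v_post = -4.2820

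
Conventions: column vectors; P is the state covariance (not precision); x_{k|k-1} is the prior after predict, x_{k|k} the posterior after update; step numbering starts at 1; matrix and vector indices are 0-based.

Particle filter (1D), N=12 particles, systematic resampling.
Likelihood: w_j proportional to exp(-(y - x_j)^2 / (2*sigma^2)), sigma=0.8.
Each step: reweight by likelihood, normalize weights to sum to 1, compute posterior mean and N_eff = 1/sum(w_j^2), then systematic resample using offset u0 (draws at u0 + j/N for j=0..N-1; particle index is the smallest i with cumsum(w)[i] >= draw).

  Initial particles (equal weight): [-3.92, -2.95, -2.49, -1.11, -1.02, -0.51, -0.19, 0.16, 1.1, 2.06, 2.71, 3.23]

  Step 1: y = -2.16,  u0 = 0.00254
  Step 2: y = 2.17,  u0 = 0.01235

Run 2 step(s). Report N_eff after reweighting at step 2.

N_eff = 3.8107

step 1: w=[0.0343, 0.2372, 0.3548, 0.1632, 0.1399, 0.0460, 0.0186, 0.0058, 0.0001, 0.0000, 0.0000, 0.0000]  mean=-2.0676  Neff=4.3099  idx=[0, 1, 1, 1, 2, 2, 2, 2, 3, 3, 4, 4]
step 2: w=[0.0000, 0.0000, 0.0000, 0.0000, 0.0000, 0.0000, 0.0000, 0.0000, 0.1941, 0.1941, 0.3059, 0.3059]  mean=-1.0552  Neff=3.8107  idx=[8, 8, 8, 9, 9, 10, 10, 10, 10, 11, 11, 11]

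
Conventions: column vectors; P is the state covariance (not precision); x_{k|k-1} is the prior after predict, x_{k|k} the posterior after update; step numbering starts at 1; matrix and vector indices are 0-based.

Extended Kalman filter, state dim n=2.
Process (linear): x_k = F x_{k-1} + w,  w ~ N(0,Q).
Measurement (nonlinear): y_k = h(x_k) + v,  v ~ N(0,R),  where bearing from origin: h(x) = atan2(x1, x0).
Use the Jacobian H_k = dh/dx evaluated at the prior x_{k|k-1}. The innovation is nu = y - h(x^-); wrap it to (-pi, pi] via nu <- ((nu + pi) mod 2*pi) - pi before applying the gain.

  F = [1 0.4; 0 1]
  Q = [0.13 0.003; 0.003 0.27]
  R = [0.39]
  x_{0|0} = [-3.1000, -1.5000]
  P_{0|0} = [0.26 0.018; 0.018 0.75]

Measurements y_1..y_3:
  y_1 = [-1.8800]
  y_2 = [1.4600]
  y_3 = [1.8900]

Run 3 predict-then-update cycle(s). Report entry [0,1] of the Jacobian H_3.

H_jac[0,1] = -0.2013

step 1: x^-=[-3.7000, -1.5000]  P^-=[0.5244 0.3210; 0.3210 1.0200]  H_jac=[0.0941 -0.2321]  S=[0.4356]  K=[-0.0578; -0.4742]  nu=[0.8764]  x^+=[-3.7506, -1.9156]  P^+=[0.5229 0.3091; 0.3091 0.9220]
step 2: x^-=[-4.5169, -1.9156]  P^-=[1.0477 0.6809; 0.6809 1.1920]  H_jac=[0.0796 -0.1876]  S=[0.4183]  K=[-0.1061; -0.4052]  nu=[-2.0827]  x^+=[-4.2959, -1.0717]  P^+=[1.0430 0.6629; 0.6629 1.1234]
step 3: x^-=[-4.7245, -1.0717]  P^-=[1.8831 1.1152; 1.1152 1.3934]  H_jac=[0.0457 -0.2013]  S=[0.4299]  K=[-0.3222; -0.5340]  nu=[-1.4746]  x^+=[-4.2494, -0.2842]  P^+=[1.8384 1.0413; 1.0413 1.2708]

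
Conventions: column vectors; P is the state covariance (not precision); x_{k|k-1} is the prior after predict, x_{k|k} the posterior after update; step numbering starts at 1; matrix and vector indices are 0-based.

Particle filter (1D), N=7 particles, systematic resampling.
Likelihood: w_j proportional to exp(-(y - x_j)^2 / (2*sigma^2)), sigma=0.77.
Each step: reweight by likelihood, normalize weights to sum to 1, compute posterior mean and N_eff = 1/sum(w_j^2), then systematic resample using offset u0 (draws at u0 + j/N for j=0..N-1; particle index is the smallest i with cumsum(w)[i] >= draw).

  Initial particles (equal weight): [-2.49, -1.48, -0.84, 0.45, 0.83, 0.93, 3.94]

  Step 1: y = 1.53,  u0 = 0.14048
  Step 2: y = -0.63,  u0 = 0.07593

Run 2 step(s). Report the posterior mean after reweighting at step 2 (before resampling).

post_mean = 0.7268

step 1: w=[0.0000, 0.0003, 0.0049, 0.2089, 0.3695, 0.4123, 0.0042]  mean=0.7960  Neff=2.8556  idx=[3, 4, 4, 4, 5, 5, 6]
step 2: w=[0.3315, 0.1469, 0.1469, 0.1469, 0.1139, 0.1139, 0.0000]  mean=0.7268  Neff=4.9852  idx=[0, 0, 1, 2, 3, 4, 5]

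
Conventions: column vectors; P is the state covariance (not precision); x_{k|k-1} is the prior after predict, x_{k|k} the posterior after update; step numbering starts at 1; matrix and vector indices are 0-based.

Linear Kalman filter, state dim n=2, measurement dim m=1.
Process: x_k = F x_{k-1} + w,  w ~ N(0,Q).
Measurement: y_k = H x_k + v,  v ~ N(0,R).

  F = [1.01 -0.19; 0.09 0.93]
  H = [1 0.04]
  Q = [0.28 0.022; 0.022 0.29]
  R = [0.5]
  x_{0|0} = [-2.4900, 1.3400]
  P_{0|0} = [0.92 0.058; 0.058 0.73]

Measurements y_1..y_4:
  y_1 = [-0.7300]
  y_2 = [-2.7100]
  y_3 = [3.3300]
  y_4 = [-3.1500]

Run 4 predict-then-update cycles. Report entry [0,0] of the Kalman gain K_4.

K[0,0] = 0.5704

step 1: x^-=[-2.7695, 1.0221]  P^-=[1.2226 0.0301; 0.0301 0.9385]  S=[1.7265]  K=[0.7088; 0.0392]  nu=[1.9986]  x^+=[-1.3528, 1.1004]  P^+=[0.3551 -0.0178; -0.0178 0.9359]
step 2: x^-=[-1.5754, 0.9016]  P^-=[0.6829 -0.1275; -0.1275 1.0993]  S=[1.1745]  K=[0.5771; -0.0712]  nu=[-1.1706]  x^+=[-2.2510, 0.9849]  P^+=[0.2917 -0.0793; -0.0793 1.0934]
step 3: x^-=[-2.4607, 0.7134]  P^-=[0.6475 -0.2178; -0.2178 1.2248]  S=[1.1320]  K=[0.5643; -0.1491]  nu=[5.7621]  x^+=[0.7908, -0.1460]  P^+=[0.2870 -0.1226; -0.1226 1.1996]
step 4: x^-=[0.8265, -0.0646]  P^-=[0.6632 -0.2769; -0.2769 1.3093]  S=[1.1431]  K=[0.5704; -0.1964]  nu=[-3.9739]  x^+=[-1.4404, 0.7159]  P^+=[0.2912 -0.1488; -0.1488 1.2652]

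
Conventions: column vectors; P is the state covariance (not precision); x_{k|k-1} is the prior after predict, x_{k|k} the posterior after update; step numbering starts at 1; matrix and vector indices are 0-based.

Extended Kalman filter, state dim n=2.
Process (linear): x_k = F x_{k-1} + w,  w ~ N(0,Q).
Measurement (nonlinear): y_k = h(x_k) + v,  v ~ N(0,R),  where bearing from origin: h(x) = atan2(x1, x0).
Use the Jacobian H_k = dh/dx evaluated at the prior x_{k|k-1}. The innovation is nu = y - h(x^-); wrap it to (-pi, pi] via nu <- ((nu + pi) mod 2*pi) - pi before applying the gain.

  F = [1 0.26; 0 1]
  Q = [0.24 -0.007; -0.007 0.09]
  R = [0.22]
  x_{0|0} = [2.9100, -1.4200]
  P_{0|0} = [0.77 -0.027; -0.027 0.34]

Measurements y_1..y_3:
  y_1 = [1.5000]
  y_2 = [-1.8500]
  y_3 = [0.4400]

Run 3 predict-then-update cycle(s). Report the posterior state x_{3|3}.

x_post = [3.6149, -0.8567]

step 1: x^-=[2.5408, -1.4200]  P^-=[1.0189 0.0544; 0.0544 0.4300]  H_jac=[0.1676 0.2999]  S=[0.2928]  K=[0.6391; 0.4716]  nu=[2.0096]  x^+=[3.8251, -0.4722]  P^+=[0.8994 -0.0338; -0.0338 0.3649]
step 2: x^-=[3.7023, -0.4722]  P^-=[1.1464 0.0540; 0.0540 0.4549]  H_jac=[0.0339 0.2658]  S=[0.2544]  K=[0.2092; 0.4824]  nu=[-1.7231]  x^+=[3.3419, -1.3034]  P^+=[1.1353 0.0284; 0.0284 0.3957]
step 3: x^-=[3.0030, -1.3034]  P^-=[1.4168 0.1242; 0.1242 0.4857]  H_jac=[0.1216 0.2802]  S=[0.2876]  K=[0.7203; 0.5258]  nu=[0.8495]  x^+=[3.6149, -0.8567]  P^+=[1.2676 0.0153; 0.0153 0.4062]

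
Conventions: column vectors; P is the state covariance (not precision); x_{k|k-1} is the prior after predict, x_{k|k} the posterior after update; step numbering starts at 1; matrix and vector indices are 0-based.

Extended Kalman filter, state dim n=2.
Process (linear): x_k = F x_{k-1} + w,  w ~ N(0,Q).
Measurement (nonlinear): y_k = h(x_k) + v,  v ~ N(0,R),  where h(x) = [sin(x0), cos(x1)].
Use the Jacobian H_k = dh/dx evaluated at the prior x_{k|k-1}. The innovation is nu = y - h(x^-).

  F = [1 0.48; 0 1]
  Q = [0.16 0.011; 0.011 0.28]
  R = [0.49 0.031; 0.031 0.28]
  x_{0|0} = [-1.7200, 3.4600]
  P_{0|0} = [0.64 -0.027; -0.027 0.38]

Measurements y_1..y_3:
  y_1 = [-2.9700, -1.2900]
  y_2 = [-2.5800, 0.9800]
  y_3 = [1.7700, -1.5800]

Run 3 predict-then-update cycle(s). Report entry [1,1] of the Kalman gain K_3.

step 1: x^-=[-0.0592, 3.4600]  P^-=[0.8616 0.1664; 0.1664 0.6600]  H_jac=[0.9982 0.0000; 0.0000 0.3131]  S=[1.3486 0.0830; 0.0830 0.3447]  K=[0.6379 -0.0025; 0.0876 0.5784]  nu=[-2.9108, -0.3403]  x^+=[-1.9153, 3.0083]  P^+=[0.3131 0.0609; 0.0609 0.5260]
step 2: x^-=[-0.4713, 3.0083]  P^-=[0.6527 0.3244; 0.3244 0.8060]  H_jac=[0.8910 0.0000; 0.0000 -0.1329]  S=[1.0082 -0.0074; -0.0074 0.2942]  K=[0.5759 -0.1320; 0.2841 -0.3569]  nu=[-2.1260, 1.9711]  x^+=[-1.9559, 1.7009]  P^+=[0.3121 0.1438; 0.1438 0.6856]
step 3: x^-=[-1.1394, 1.7009]  P^-=[0.7681 0.4839; 0.4839 0.9656]  H_jac=[0.4181 0.0000; 0.0000 -0.9915]  S=[0.6243 -0.1696; -0.1696 1.2294]  K=[0.4243 -0.3317; 0.1169 -0.7627]  nu=[2.6784, -1.4503]  x^+=[0.4782, 3.1200]  P^+=[0.4727 0.0804; 0.0804 0.2117]

K[1,1] = -0.7627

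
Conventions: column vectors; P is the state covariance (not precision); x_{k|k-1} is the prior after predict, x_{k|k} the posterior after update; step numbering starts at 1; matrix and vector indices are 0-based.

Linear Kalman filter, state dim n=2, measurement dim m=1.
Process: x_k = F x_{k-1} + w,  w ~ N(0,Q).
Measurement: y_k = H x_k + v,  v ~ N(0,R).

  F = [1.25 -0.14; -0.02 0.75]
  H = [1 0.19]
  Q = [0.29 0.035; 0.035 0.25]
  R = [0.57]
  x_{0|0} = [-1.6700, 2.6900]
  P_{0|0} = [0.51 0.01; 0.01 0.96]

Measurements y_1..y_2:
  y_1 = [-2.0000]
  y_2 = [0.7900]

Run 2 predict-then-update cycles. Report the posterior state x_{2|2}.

step 1: x^-=[-2.4641, 2.0509]  P^-=[1.1022 -0.0691; -0.0691 0.7899]  S=[1.6744]  K=[0.6504; 0.0483]  nu=[0.0744]  x^+=[-2.4157, 2.0545]  P^+=[0.3939 -0.1218; -0.1218 0.7860]
step 2: x^-=[-3.3072, 1.5892]  P^-=[0.9635 -0.1719; -0.1719 0.6959]  S=[1.4933]  K=[0.6233; -0.0266]  nu=[3.7953]  x^+=[-0.9415, 1.4884]  P^+=[0.3833 -0.1472; -0.1472 0.6949]

x_post = [-0.9415, 1.4884]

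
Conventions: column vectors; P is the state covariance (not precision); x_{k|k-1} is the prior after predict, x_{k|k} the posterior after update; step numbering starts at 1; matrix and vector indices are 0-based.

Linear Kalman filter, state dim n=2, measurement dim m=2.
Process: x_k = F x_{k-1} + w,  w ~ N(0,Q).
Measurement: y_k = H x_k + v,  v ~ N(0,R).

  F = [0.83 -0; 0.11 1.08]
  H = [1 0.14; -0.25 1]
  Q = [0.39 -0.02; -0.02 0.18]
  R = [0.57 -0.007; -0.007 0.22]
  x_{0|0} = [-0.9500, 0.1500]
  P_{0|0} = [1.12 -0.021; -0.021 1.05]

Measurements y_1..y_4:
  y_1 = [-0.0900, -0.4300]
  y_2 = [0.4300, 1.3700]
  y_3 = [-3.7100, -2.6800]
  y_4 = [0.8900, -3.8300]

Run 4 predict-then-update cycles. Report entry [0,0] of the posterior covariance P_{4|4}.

step 1: x^-=[-0.7885, 0.0575]  P^-=[1.1616 0.0634; 0.0634 1.4133]  S=[1.7770 -0.0383; -0.0383 1.6742]  K=[0.6561 -0.1205; 0.1651 0.8385]  nu=[0.6905, -0.6846]  x^+=[-0.2530, -0.4025]  P^+=[0.3663 0.0605; 0.0605 0.1984]
step 2: x^-=[-0.2100, -0.4626]  P^-=[0.6424 0.0677; 0.0677 0.4302]  S=[1.2397 -0.0421; -0.0421 0.6566]  K=[0.5221 -0.1081; 0.1248 0.6375]  nu=[0.7047, 1.7801]  x^+=[-0.0344, 0.7602]  P^+=[0.2920 0.0456; 0.0456 0.1508]
step 3: x^-=[-0.0286, 0.8173]  P^-=[0.5911 0.0475; 0.0475 0.3702]  S=[1.1817 -0.0571; -0.0571 0.6034]  K=[0.5001 -0.1189; 0.1133 0.6046]  nu=[-3.7958, -3.5044]  x^+=[-1.5105, -1.7314]  P^+=[0.2802 0.0404; 0.0404 0.1423]
step 4: x^-=[-1.2537, -2.0361]  P^-=[0.5831 0.0418; 0.0418 0.3590]  S=[1.1718 -0.0622; -0.0622 0.5945]  K=[0.4960 -0.1230; 0.1103 0.5978]  nu=[2.4288, -2.1073]  x^+=[0.2103, -3.0280]  P^+=[0.2781 0.0390; 0.0390 0.1405]

P_post[0,0] = 0.2781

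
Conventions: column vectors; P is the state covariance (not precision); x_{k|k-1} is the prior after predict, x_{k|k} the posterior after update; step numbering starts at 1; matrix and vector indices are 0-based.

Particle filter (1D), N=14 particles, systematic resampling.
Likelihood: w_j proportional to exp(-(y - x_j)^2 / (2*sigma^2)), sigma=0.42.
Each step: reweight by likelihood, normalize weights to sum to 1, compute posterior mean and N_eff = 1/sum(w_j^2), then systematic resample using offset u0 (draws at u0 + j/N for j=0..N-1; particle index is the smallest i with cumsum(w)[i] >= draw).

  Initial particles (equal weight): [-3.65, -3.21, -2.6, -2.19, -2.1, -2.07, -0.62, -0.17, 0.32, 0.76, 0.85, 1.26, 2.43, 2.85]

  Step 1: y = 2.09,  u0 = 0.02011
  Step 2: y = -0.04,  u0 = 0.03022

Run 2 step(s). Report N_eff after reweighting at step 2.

N_eff = 2.0001

step 1: w=[0.0000, 0.0000, 0.0000, 0.0000, 0.0000, 0.0000, 0.0000, 0.0000, 0.0001, 0.0062, 0.0119, 0.1318, 0.6693, 0.1807]  mean=2.3223  Neff=2.0072  idx=[11, 11, 12, 12, 12, 12, 12, 12, 12, 12, 12, 12, 13, 13]
step 2: w=[0.5000, 0.5000, 0.0000, 0.0000, 0.0000, 0.0000, 0.0000, 0.0000, 0.0000, 0.0000, 0.0000, 0.0000, 0.0000, 0.0000]  mean=1.2600  Neff=2.0001  idx=[0, 0, 0, 0, 0, 0, 0, 1, 1, 1, 1, 1, 1, 1]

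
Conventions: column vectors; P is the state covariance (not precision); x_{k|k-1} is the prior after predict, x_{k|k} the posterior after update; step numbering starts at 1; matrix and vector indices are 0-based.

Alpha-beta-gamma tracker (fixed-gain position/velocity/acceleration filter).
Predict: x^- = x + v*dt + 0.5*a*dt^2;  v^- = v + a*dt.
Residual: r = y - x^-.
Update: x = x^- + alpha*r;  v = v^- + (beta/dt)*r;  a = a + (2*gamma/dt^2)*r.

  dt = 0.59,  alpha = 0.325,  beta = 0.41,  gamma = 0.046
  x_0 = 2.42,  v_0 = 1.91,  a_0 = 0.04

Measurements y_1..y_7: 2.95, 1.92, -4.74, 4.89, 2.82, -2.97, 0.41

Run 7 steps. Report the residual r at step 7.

resid = 1.7544

step 1: x_pred=3.5539  r=-0.6039  x^+=3.3576  v^+=1.5140  a^+=-0.1196
step 2: x_pred=4.2300  r=-2.3100  x^+=3.4793  v^+=-0.1619  a^+=-0.7301
step 3: x_pred=3.2567  r=-7.9967  x^+=0.6578  v^+=-6.1497  a^+=-2.8436
step 4: x_pred=-3.4655  r=8.3555  x^+=-0.7499  v^+=-2.0210  a^+=-0.6353
step 5: x_pred=-2.0529  r=4.8729  x^+=-0.4692  v^+=0.9904  a^+=0.6526
step 6: x_pred=0.2287  r=-3.1987  x^+=-0.8109  v^+=-0.8474  a^+=-0.1928
step 7: x_pred=-1.3444  r=1.7544  x^+=-0.7742  v^+=0.2580  a^+=0.2709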